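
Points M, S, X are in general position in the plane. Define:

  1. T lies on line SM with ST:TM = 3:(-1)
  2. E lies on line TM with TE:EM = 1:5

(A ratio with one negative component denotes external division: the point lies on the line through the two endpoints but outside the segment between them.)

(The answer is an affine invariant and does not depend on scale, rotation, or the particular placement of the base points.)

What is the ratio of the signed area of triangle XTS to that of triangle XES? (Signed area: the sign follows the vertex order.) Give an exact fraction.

[XTS]:[XES] = 18/17

Set M = (0, 0), S = (1, 0), X = (0, 1); any affine frame gives the same invariant.
1. T lies on line SM with ST:TM = 3:(-1) ⇒ T = (-1/2, 0)
2. E lies on line TM with TE:EM = 1:5 ⇒ E = (-5/12, 0)
2·[XTS] = 3/2, 2·[XES] = 17/12
[XTS]:[XES] = 3/2:17/12 = 18/17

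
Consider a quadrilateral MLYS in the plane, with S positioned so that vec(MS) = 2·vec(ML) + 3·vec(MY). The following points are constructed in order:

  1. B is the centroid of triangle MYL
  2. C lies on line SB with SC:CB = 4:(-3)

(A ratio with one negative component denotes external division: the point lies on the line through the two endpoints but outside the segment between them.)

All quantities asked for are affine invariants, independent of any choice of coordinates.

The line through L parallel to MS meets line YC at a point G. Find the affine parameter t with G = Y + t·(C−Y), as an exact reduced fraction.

Assign M = (0, 0), L = (1, 0), Y = (0, 1), S = (2, 3) — the answer is frame-independent, so this choice is without loss of generality.
1. B is the centroid of triangle MYL ⇒ B = (1/3, 1/3)
2. C lies on line SB with SC:CB = 4:(-3) ⇒ C = (-14/3, -23/3)
through L parallel to MS: direction (2, 3); meets YC at G = (-7, -12)
G = Y + t·(C−Y) with t = 3/2

t = 3/2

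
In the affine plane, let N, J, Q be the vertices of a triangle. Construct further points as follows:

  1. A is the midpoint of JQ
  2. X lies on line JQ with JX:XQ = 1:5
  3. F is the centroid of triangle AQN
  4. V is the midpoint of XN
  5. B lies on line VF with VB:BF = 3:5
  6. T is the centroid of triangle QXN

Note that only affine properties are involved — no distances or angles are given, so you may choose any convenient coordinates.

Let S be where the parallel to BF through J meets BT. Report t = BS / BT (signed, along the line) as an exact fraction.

t = 12

Choose coordinates N = (0, 0), J = (1, 0), Q = (0, 1).
1. A is the midpoint of JQ ⇒ A = (1/2, 1/2)
2. X lies on line JQ with JX:XQ = 1:5 ⇒ X = (5/6, 1/6)
3. F is the centroid of triangle AQN ⇒ F = (1/6, 1/2)
4. V is the midpoint of XN ⇒ V = (5/12, 1/12)
5. B lies on line VF with VB:BF = 3:5 ⇒ B = (31/96, 23/96)
6. T is the centroid of triangle QXN ⇒ T = (5/18, 7/18)
through J parallel to BF: direction (-5/32, 25/96); meets BT at S = (-7/32, 65/32)
S = B + t·(T−B) with t = 12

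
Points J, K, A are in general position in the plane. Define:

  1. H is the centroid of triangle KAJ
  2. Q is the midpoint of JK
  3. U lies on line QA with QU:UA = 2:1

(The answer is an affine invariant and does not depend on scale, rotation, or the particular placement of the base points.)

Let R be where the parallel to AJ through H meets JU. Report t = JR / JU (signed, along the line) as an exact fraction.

t = 2

Work in coordinates with J = (0, 0), K = (1, 0), A = (0, 1).
1. H is the centroid of triangle KAJ ⇒ H = (1/3, 1/3)
2. Q is the midpoint of JK ⇒ Q = (1/2, 0)
3. U lies on line QA with QU:UA = 2:1 ⇒ U = (1/6, 2/3)
through H parallel to AJ: direction (0, -1); meets JU at R = (1/3, 4/3)
R = J + t·(U−J) with t = 2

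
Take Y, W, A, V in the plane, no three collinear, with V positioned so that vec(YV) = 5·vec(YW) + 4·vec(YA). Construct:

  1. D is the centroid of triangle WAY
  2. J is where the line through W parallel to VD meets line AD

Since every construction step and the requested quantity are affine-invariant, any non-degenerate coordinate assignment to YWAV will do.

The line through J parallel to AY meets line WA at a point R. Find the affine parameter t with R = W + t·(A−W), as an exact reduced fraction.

Work in coordinates with Y = (0, 0), W = (1, 0), A = (0, 1), V = (5, 4).
1. D is the centroid of triangle WAY ⇒ D = (1/3, 1/3)
2. J is where the line through W parallel to VD meets line AD ⇒ J = (25/39, -11/39)
through J parallel to AY: direction (0, -1); meets WA at R = (25/39, 14/39)
R = W + t·(A−W) with t = 14/39

t = 14/39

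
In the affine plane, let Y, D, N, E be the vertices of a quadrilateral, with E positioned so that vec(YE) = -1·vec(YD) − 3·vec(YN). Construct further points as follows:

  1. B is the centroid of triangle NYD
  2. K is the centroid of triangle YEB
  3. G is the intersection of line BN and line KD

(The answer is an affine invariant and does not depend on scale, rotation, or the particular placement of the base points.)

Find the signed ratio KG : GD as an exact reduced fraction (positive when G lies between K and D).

KG:GD = 7/3

Assign Y = (0, 0), D = (1, 0), N = (0, 1), E = (-1, -3) — the answer is frame-independent, so this choice is without loss of generality.
1. B is the centroid of triangle NYD ⇒ B = (1/3, 1/3)
2. K is the centroid of triangle YEB ⇒ K = (-2/9, -8/9)
3. G is the intersection of line BN and line KD ⇒ G = (19/30, -4/15)
G = K + t·(D−K) with t = 7/10, so KG:GD = t:(1−t) = 7/10:3/10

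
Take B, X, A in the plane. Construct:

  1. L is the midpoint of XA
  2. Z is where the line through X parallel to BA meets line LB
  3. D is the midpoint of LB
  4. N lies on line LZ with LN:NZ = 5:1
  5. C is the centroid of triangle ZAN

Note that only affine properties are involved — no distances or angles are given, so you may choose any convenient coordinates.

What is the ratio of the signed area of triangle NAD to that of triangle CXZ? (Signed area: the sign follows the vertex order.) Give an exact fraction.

[NAD]:[CXZ] = 24/13

Choose coordinates B = (0, 0), X = (1, 0), A = (0, 1).
1. L is the midpoint of XA ⇒ L = (1/2, 1/2)
2. Z is where the line through X parallel to BA meets line LB ⇒ Z = (1, 1)
3. D is the midpoint of LB ⇒ D = (1/4, 1/4)
4. N lies on line LZ with LN:NZ = 5:1 ⇒ N = (11/12, 11/12)
5. C is the centroid of triangle ZAN ⇒ C = (23/36, 35/36)
2·[NAD] = 2/3, 2·[CXZ] = 13/36
[NAD]:[CXZ] = 2/3:13/36 = 24/13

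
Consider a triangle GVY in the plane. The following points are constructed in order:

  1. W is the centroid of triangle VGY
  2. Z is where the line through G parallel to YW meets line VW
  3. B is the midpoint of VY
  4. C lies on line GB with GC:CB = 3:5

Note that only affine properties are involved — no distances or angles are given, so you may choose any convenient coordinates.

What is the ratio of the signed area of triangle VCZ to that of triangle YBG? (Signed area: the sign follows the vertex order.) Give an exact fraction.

[VCZ]:[YBG] = 7/12

Work in coordinates with G = (0, 0), V = (1, 0), Y = (0, 1).
1. W is the centroid of triangle VGY ⇒ W = (1/3, 1/3)
2. Z is where the line through G parallel to YW meets line VW ⇒ Z = (-1/3, 2/3)
3. B is the midpoint of VY ⇒ B = (1/2, 1/2)
4. C lies on line GB with GC:CB = 3:5 ⇒ C = (3/16, 3/16)
2·[VCZ] = -7/24, 2·[YBG] = -1/2
[VCZ]:[YBG] = -7/24:-1/2 = 7/12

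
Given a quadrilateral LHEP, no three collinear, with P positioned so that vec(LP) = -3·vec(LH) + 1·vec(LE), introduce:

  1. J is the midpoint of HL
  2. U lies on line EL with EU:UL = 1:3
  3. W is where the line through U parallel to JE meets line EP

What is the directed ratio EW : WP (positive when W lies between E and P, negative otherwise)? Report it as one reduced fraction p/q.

Work in coordinates with L = (0, 0), H = (1, 0), E = (0, 1), P = (-3, 1).
1. J is the midpoint of HL ⇒ J = (1/2, 0)
2. U lies on line EL with EU:UL = 1:3 ⇒ U = (0, 3/4)
3. W is where the line through U parallel to JE meets line EP ⇒ W = (-1/8, 1)
W = E + t·(P−E) with t = 1/24, so EW:WP = t:(1−t) = 1/24:23/24

EW:WP = 1/23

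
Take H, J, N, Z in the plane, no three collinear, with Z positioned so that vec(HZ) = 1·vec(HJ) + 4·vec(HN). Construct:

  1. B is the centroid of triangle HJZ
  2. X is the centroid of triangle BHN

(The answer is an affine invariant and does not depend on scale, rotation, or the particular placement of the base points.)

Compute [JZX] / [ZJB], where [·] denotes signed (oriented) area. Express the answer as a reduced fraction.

[JZX]:[ZJB] = -7/3

Choose coordinates H = (0, 0), J = (1, 0), N = (0, 1), Z = (1, 4).
1. B is the centroid of triangle HJZ ⇒ B = (2/3, 4/3)
2. X is the centroid of triangle BHN ⇒ X = (2/9, 7/9)
2·[JZX] = 28/9, 2·[ZJB] = -4/3
[JZX]:[ZJB] = 28/9:-4/3 = -7/3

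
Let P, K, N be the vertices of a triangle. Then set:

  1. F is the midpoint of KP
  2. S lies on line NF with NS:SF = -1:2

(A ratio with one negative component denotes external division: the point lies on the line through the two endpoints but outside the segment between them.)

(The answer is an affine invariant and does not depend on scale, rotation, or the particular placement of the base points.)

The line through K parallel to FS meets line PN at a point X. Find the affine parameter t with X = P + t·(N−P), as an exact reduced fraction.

t = 2

Set P = (0, 0), K = (1, 0), N = (0, 1); any affine frame gives the same invariant.
1. F is the midpoint of KP ⇒ F = (1/2, 0)
2. S lies on line NF with NS:SF = -1:2 ⇒ S = (-1/2, 2)
through K parallel to FS: direction (-1, 2); meets PN at X = (0, 2)
X = P + t·(N−P) with t = 2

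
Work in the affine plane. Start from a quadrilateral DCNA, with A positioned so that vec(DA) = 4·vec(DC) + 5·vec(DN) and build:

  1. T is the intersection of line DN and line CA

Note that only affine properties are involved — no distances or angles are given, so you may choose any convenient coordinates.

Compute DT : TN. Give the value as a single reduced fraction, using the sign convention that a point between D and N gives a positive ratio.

DT:TN = -5/8

Set D = (0, 0), C = (1, 0), N = (0, 1), A = (4, 5); any affine frame gives the same invariant.
1. T is the intersection of line DN and line CA ⇒ T = (0, -5/3)
T = D + t·(N−D) with t = -5/3, so DT:TN = t:(1−t) = -5/3:8/3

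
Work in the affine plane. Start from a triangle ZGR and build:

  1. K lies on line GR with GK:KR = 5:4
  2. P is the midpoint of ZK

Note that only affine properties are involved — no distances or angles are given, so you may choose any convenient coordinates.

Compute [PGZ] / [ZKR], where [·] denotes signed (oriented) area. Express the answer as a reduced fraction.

Set Z = (0, 0), G = (1, 0), R = (0, 1); any affine frame gives the same invariant.
1. K lies on line GR with GK:KR = 5:4 ⇒ K = (4/9, 5/9)
2. P is the midpoint of ZK ⇒ P = (2/9, 5/18)
2·[PGZ] = -5/18, 2·[ZKR] = 4/9
[PGZ]:[ZKR] = -5/18:4/9 = -5/8

[PGZ]:[ZKR] = -5/8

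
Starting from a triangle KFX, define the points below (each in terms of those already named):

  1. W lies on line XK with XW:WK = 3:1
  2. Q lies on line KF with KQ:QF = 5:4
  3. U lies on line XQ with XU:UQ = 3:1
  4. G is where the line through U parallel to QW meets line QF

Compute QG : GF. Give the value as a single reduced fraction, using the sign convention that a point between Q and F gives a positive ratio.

QG:GF = 15

Set K = (0, 0), F = (1, 0), X = (0, 1); any affine frame gives the same invariant.
1. W lies on line XK with XW:WK = 3:1 ⇒ W = (0, 1/4)
2. Q lies on line KF with KQ:QF = 5:4 ⇒ Q = (5/9, 0)
3. U lies on line XQ with XU:UQ = 3:1 ⇒ U = (5/12, 1/4)
4. G is where the line through U parallel to QW meets line QF ⇒ G = (35/36, 0)
G = Q + t·(F−Q) with t = 15/16, so QG:GF = t:(1−t) = 15/16:1/16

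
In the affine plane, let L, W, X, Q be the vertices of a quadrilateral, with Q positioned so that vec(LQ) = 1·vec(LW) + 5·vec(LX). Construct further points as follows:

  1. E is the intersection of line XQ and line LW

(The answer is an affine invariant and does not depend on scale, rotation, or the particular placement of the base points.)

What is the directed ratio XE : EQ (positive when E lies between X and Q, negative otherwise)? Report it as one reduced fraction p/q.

Work in coordinates with L = (0, 0), W = (1, 0), X = (0, 1), Q = (1, 5).
1. E is the intersection of line XQ and line LW ⇒ E = (-1/4, 0)
E = X + t·(Q−X) with t = -1/4, so XE:EQ = t:(1−t) = -1/4:5/4

XE:EQ = -1/5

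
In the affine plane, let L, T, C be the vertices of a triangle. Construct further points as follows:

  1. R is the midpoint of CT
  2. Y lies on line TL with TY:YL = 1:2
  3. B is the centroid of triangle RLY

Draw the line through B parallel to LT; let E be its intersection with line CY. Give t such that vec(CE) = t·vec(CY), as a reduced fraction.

t = 5/6

Assign L = (0, 0), T = (1, 0), C = (0, 1) — the answer is frame-independent, so this choice is without loss of generality.
1. R is the midpoint of CT ⇒ R = (1/2, 1/2)
2. Y lies on line TL with TY:YL = 1:2 ⇒ Y = (2/3, 0)
3. B is the centroid of triangle RLY ⇒ B = (7/18, 1/6)
through B parallel to LT: direction (1, 0); meets CY at E = (5/9, 1/6)
E = C + t·(Y−C) with t = 5/6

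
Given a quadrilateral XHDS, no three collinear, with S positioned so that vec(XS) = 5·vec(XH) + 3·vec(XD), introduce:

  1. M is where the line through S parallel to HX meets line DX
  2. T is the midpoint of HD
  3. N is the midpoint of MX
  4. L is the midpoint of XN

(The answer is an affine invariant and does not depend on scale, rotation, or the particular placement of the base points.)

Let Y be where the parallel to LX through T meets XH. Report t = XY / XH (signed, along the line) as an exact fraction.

Choose coordinates X = (0, 0), H = (1, 0), D = (0, 1), S = (5, 3).
1. M is where the line through S parallel to HX meets line DX ⇒ M = (0, 3)
2. T is the midpoint of HD ⇒ T = (1/2, 1/2)
3. N is the midpoint of MX ⇒ N = (0, 3/2)
4. L is the midpoint of XN ⇒ L = (0, 3/4)
through T parallel to LX: direction (0, -3/4); meets XH at Y = (1/2, 0)
Y = X + t·(H−X) with t = 1/2

t = 1/2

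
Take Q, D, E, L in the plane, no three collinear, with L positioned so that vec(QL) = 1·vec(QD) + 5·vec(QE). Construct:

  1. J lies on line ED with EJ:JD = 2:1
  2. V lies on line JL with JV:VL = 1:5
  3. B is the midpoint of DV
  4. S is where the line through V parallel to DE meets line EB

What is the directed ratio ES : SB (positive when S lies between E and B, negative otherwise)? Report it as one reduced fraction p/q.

Work in coordinates with Q = (0, 0), D = (1, 0), E = (0, 1), L = (1, 5).
1. J lies on line ED with EJ:JD = 2:1 ⇒ J = (2/3, 1/3)
2. V lies on line JL with JV:VL = 1:5 ⇒ V = (13/18, 10/9)
3. B is the midpoint of DV ⇒ B = (31/36, 5/9)
4. S is where the line through V parallel to DE meets line EB ⇒ S = (31/18, 1/9)
S = E + t·(B−E) with t = 2, so ES:SB = t:(1−t) = 2:-1

ES:SB = -2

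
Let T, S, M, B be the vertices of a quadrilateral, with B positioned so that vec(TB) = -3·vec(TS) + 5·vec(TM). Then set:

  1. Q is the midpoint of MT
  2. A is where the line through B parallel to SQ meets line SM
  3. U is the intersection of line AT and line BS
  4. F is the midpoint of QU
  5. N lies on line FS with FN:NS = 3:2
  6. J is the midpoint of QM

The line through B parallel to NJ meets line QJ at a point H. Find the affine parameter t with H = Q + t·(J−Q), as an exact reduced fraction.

Choose coordinates T = (0, 0), S = (1, 0), M = (0, 1), B = (-3, 5).
1. Q is the midpoint of MT ⇒ Q = (0, 1/2)
2. A is where the line through B parallel to SQ meets line SM ⇒ A = (-5, 6)
3. U is the intersection of line AT and line BS ⇒ U = (25, -30)
4. F is the midpoint of QU ⇒ F = (25/2, -59/4)
5. N lies on line FS with FN:NS = 3:2 ⇒ N = (28/5, -59/10)
6. J is the midpoint of QM ⇒ J = (0, 3/4)
through B parallel to NJ: direction (-28/5, 133/20); meets QJ at H = (0, 23/16)
H = Q + t·(J−Q) with t = 15/4

t = 15/4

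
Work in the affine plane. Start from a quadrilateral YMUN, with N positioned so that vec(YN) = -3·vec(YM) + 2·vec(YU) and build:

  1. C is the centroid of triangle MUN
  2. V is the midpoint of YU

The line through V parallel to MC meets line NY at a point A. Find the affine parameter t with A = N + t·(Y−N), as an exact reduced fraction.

Work in coordinates with Y = (0, 0), M = (1, 0), U = (0, 1), N = (-3, 2).
1. C is the centroid of triangle MUN ⇒ C = (-2/3, 1)
2. V is the midpoint of YU ⇒ V = (0, 1/2)
through V parallel to MC: direction (-5/3, 1); meets NY at A = (-15/2, 5)
A = N + t·(Y−N) with t = -3/2

t = -3/2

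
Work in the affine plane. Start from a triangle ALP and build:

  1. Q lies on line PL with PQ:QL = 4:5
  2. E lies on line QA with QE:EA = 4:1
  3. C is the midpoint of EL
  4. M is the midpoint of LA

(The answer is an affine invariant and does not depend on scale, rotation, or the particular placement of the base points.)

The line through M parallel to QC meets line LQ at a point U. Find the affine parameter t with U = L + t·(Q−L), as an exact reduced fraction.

t = 9/8

Set A = (0, 0), L = (1, 0), P = (0, 1); any affine frame gives the same invariant.
1. Q lies on line PL with PQ:QL = 4:5 ⇒ Q = (4/9, 5/9)
2. E lies on line QA with QE:EA = 4:1 ⇒ E = (4/45, 1/9)
3. C is the midpoint of EL ⇒ C = (49/90, 1/18)
4. M is the midpoint of LA ⇒ M = (1/2, 0)
through M parallel to QC: direction (1/10, -1/2); meets LQ at U = (3/8, 5/8)
U = L + t·(Q−L) with t = 9/8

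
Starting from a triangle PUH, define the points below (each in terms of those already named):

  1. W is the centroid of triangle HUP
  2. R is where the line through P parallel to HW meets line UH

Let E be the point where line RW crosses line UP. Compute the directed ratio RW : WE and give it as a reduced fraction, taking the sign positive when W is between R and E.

RW:WE = 5

Choose coordinates P = (0, 0), U = (1, 0), H = (0, 1).
1. W is the centroid of triangle HUP ⇒ W = (1/3, 1/3)
2. R is where the line through P parallel to HW meets line UH ⇒ R = (-1, 2)
line RW meets UP at E = (3/5, 0)
W = R + t·(E−R) with t = 5/6, so RW:WE = 5/6:1/6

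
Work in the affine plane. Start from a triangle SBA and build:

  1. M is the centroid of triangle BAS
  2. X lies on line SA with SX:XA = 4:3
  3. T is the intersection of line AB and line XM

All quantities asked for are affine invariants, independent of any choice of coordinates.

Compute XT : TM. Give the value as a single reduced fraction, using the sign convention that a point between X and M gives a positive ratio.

Work in coordinates with S = (0, 0), B = (1, 0), A = (0, 1).
1. M is the centroid of triangle BAS ⇒ M = (1/3, 1/3)
2. X lies on line SA with SX:XA = 4:3 ⇒ X = (0, 4/7)
3. T is the intersection of line AB and line XM ⇒ T = (3/2, -1/2)
T = X + t·(M−X) with t = 9/2, so XT:TM = t:(1−t) = 9/2:-7/2

XT:TM = -9/7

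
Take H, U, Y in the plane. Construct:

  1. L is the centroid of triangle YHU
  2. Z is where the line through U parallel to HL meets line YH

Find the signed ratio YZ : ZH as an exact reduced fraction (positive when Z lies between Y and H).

Set H = (0, 0), U = (1, 0), Y = (0, 1); any affine frame gives the same invariant.
1. L is the centroid of triangle YHU ⇒ L = (1/3, 1/3)
2. Z is where the line through U parallel to HL meets line YH ⇒ Z = (0, -1)
Z = Y + t·(H−Y) with t = 2, so YZ:ZH = t:(1−t) = 2:-1

YZ:ZH = -2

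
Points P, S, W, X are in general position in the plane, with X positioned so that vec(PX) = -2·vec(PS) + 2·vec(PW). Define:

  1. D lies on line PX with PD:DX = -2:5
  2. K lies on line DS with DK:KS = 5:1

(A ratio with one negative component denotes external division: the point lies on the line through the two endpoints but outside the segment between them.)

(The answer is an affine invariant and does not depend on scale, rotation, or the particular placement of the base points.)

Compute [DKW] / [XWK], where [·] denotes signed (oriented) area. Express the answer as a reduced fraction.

Choose coordinates P = (0, 0), S = (1, 0), W = (0, 1), X = (-2, 2).
1. D lies on line PX with PD:DX = -2:5 ⇒ D = (4/3, -4/3)
2. K lies on line DS with DK:KS = 5:1 ⇒ K = (19/18, -2/9)
2·[DKW] = 5/6, 2·[XWK] = -25/18
[DKW]:[XWK] = 5/6:-25/18 = -3/5

[DKW]:[XWK] = -3/5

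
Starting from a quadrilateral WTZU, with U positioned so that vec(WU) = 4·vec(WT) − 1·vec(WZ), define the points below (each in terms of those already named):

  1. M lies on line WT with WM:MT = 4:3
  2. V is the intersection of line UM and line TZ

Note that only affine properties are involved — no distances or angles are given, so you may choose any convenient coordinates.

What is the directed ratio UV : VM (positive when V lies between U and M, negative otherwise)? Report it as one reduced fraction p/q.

Set W = (0, 0), T = (1, 0), Z = (0, 1), U = (4, -1); any affine frame gives the same invariant.
1. M lies on line WT with WM:MT = 4:3 ⇒ M = (4/7, 0)
2. V is the intersection of line UM and line TZ ⇒ V = (20/17, -3/17)
V = U + t·(M−U) with t = 14/17, so UV:VM = t:(1−t) = 14/17:3/17

UV:VM = 14/3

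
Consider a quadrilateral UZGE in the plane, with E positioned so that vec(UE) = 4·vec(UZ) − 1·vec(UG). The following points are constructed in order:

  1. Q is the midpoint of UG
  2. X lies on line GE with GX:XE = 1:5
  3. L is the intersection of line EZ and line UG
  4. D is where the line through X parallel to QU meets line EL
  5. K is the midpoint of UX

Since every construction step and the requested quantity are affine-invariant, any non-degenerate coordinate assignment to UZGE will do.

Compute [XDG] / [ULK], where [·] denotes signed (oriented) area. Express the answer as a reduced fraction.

[XDG]:[ULK] = 10/3

Assign U = (0, 0), Z = (1, 0), G = (0, 1), E = (4, -1) — the answer is frame-independent, so this choice is without loss of generality.
1. Q is the midpoint of UG ⇒ Q = (0, 1/2)
2. X lies on line GE with GX:XE = 1:5 ⇒ X = (2/3, 2/3)
3. L is the intersection of line EZ and line UG ⇒ L = (0, 1/3)
4. D is where the line through X parallel to QU meets line EL ⇒ D = (2/3, 1/9)
5. K is the midpoint of UX ⇒ K = (1/3, 1/3)
2·[XDG] = -10/27, 2·[ULK] = -1/9
[XDG]:[ULK] = -10/27:-1/9 = 10/3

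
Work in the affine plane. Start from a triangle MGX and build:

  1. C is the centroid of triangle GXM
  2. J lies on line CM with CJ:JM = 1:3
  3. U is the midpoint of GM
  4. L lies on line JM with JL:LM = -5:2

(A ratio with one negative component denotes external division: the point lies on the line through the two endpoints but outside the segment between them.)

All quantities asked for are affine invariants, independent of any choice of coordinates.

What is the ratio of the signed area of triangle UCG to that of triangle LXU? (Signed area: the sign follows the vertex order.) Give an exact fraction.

[UCG]:[LXU] = 2/9

Work in coordinates with M = (0, 0), G = (1, 0), X = (0, 1).
1. C is the centroid of triangle GXM ⇒ C = (1/3, 1/3)
2. J lies on line CM with CJ:JM = 1:3 ⇒ J = (1/4, 1/4)
3. U is the midpoint of GM ⇒ U = (1/2, 0)
4. L lies on line JM with JL:LM = -5:2 ⇒ L = (-1/6, -1/6)
2·[UCG] = -1/6, 2·[LXU] = -3/4
[UCG]:[LXU] = -1/6:-3/4 = 2/9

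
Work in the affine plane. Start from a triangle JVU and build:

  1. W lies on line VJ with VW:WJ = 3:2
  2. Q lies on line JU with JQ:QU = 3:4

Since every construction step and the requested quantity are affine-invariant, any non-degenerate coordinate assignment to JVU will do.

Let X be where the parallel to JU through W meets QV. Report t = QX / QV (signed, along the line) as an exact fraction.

Choose coordinates J = (0, 0), V = (1, 0), U = (0, 1).
1. W lies on line VJ with VW:WJ = 3:2 ⇒ W = (2/5, 0)
2. Q lies on line JU with JQ:QU = 3:4 ⇒ Q = (0, 3/7)
through W parallel to JU: direction (0, 1); meets QV at X = (2/5, 9/35)
X = Q + t·(V−Q) with t = 2/5

t = 2/5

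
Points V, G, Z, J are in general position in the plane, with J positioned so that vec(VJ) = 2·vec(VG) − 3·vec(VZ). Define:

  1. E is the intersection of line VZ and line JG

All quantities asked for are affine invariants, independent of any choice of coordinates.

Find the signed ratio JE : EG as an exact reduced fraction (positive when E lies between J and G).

Choose coordinates V = (0, 0), G = (1, 0), Z = (0, 1), J = (2, -3).
1. E is the intersection of line VZ and line JG ⇒ E = (0, 3)
E = J + t·(G−J) with t = 2, so JE:EG = t:(1−t) = 2:-1

JE:EG = -2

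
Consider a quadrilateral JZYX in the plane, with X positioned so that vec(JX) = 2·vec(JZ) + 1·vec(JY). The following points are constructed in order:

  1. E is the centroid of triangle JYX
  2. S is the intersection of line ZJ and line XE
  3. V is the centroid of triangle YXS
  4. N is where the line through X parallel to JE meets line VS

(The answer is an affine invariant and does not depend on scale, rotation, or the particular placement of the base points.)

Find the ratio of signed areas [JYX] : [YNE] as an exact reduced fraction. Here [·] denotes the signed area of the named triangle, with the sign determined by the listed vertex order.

[JYX]:[YNE] = 12/7

Choose coordinates J = (0, 0), Z = (1, 0), Y = (0, 1), X = (2, 1).
1. E is the centroid of triangle JYX ⇒ E = (2/3, 2/3)
2. S is the intersection of line ZJ and line XE ⇒ S = (-2, 0)
3. V is the centroid of triangle YXS ⇒ V = (0, 2/3)
4. N is where the line through X parallel to JE meets line VS ⇒ N = (5/2, 3/2)
2·[JYX] = -2, 2·[YNE] = -7/6
[JYX]:[YNE] = -2:-7/6 = 12/7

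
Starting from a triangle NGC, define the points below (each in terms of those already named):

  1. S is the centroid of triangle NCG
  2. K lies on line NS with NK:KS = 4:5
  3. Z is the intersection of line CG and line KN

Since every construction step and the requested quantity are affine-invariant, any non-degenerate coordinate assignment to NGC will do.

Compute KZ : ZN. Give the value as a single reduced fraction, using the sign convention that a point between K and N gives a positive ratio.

Work in coordinates with N = (0, 0), G = (1, 0), C = (0, 1).
1. S is the centroid of triangle NCG ⇒ S = (1/3, 1/3)
2. K lies on line NS with NK:KS = 4:5 ⇒ K = (4/27, 4/27)
3. Z is the intersection of line CG and line KN ⇒ Z = (1/2, 1/2)
Z = K + t·(N−K) with t = -19/8, so KZ:ZN = t:(1−t) = -19/8:27/8

KZ:ZN = -19/27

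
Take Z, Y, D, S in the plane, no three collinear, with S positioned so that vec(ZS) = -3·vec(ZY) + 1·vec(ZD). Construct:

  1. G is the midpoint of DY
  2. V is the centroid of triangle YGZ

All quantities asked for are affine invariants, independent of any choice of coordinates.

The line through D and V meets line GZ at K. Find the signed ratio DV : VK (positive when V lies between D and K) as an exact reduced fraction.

Work in coordinates with Z = (0, 0), Y = (1, 0), D = (0, 1), S = (-3, 1).
1. G is the midpoint of DY ⇒ G = (1/2, 1/2)
2. V is the centroid of triangle YGZ ⇒ V = (1/2, 1/6)
line DV meets GZ at K = (3/8, 3/8)
V = D + t·(K−D) with t = 4/3, so DV:VK = 4/3:-1/3

DV:VK = -4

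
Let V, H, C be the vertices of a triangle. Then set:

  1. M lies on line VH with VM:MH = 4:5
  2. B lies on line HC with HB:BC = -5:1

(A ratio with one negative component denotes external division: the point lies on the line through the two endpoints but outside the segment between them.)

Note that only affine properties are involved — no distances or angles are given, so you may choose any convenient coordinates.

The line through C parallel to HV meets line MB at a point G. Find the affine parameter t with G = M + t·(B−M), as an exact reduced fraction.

Set V = (0, 0), H = (1, 0), C = (0, 1); any affine frame gives the same invariant.
1. M lies on line VH with VM:MH = 4:5 ⇒ M = (4/9, 0)
2. B lies on line HC with HB:BC = -5:1 ⇒ B = (-1/4, 5/4)
through C parallel to HV: direction (-1, 0); meets MB at G = (-1/9, 1)
G = M + t·(B−M) with t = 4/5

t = 4/5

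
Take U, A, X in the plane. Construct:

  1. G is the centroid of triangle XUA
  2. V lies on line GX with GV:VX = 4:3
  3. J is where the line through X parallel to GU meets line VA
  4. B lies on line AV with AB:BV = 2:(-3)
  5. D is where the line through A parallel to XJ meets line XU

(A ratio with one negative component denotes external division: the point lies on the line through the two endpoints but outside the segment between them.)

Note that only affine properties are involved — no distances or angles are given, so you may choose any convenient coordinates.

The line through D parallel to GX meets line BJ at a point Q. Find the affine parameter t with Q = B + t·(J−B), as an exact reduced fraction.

Work in coordinates with U = (0, 0), A = (1, 0), X = (0, 1).
1. G is the centroid of triangle XUA ⇒ G = (1/3, 1/3)
2. V lies on line GX with GV:VX = 4:3 ⇒ V = (1/7, 5/7)
3. J is where the line through X parallel to GU meets line VA ⇒ J = (-1/11, 10/11)
4. B lies on line AV with AB:BV = 2:(-3) ⇒ B = (19/7, -10/7)
5. D is where the line through A parallel to XJ meets line XU ⇒ D = (0, -1)
through D parallel to GX: direction (-1/3, 2/3); meets BJ at Q = (-11/7, 15/7)
Q = B + t·(J−B) with t = 55/36

t = 55/36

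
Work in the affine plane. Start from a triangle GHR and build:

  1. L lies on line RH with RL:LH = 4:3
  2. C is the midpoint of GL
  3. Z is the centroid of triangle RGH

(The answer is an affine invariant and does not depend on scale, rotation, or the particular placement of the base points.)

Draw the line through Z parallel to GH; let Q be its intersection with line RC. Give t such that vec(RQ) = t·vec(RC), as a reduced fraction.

t = 28/33

Choose coordinates G = (0, 0), H = (1, 0), R = (0, 1).
1. L lies on line RH with RL:LH = 4:3 ⇒ L = (4/7, 3/7)
2. C is the midpoint of GL ⇒ C = (2/7, 3/14)
3. Z is the centroid of triangle RGH ⇒ Z = (1/3, 1/3)
through Z parallel to GH: direction (1, 0); meets RC at Q = (8/33, 1/3)
Q = R + t·(C−R) with t = 28/33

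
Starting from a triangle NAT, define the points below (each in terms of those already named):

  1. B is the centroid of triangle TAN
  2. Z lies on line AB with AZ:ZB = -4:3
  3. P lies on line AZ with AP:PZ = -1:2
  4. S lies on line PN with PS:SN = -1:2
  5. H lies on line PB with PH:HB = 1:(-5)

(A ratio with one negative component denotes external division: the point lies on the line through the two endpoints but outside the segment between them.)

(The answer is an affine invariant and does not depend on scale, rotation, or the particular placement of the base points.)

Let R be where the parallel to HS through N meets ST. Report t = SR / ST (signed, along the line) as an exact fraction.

Work in coordinates with N = (0, 0), A = (1, 0), T = (0, 1).
1. B is the centroid of triangle TAN ⇒ B = (1/3, 1/3)
2. Z lies on line AB with AZ:ZB = -4:3 ⇒ Z = (-5/3, 4/3)
3. P lies on line AZ with AP:PZ = -1:2 ⇒ P = (11/3, -4/3)
4. S lies on line PN with PS:SN = -1:2 ⇒ S = (22/3, -8/3)
5. H lies on line PB with PH:HB = 1:(-5) ⇒ H = (9/2, -7/4)
through N parallel to HS: direction (17/6, -11/12); meets ST at R = (17/3, -11/6)
R = S + t·(T−S) with t = 5/22

t = 5/22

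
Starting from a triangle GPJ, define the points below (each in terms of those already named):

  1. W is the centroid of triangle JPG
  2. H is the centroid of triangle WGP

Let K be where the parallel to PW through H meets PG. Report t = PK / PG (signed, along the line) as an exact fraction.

t = 1/3

Choose coordinates G = (0, 0), P = (1, 0), J = (0, 1).
1. W is the centroid of triangle JPG ⇒ W = (1/3, 1/3)
2. H is the centroid of triangle WGP ⇒ H = (4/9, 1/9)
through H parallel to PW: direction (-2/3, 1/3); meets PG at K = (2/3, 0)
K = P + t·(G−P) with t = 1/3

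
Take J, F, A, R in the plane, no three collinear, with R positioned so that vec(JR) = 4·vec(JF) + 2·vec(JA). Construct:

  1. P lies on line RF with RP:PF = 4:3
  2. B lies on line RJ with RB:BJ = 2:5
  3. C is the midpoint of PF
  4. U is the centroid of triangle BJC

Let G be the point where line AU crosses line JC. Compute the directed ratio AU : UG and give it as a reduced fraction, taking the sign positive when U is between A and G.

AU:UG = 373/110

Choose coordinates J = (0, 0), F = (1, 0), A = (0, 1), R = (4, 2).
1. P lies on line RF with RP:PF = 4:3 ⇒ P = (16/7, 6/7)
2. B lies on line RJ with RB:BJ = 2:5 ⇒ B = (20/7, 10/7)
3. C is the midpoint of PF ⇒ C = (23/14, 3/7)
4. U is the centroid of triangle BJC ⇒ U = (3/2, 13/21)
line AU meets JC at G = (1449/746, 189/373)
U = A + t·(G−A) with t = 373/483, so AU:UG = 373/483:110/483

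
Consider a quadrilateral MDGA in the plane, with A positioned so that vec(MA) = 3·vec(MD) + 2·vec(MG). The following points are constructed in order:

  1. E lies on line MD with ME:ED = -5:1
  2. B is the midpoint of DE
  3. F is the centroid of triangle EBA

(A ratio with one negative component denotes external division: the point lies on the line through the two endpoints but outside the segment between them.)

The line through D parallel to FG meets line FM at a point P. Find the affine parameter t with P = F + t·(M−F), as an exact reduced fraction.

Assign M = (0, 0), D = (1, 0), G = (0, 1), A = (3, 2) — the answer is frame-independent, so this choice is without loss of generality.
1. E lies on line MD with ME:ED = -5:1 ⇒ E = (5/4, 0)
2. B is the midpoint of DE ⇒ B = (9/8, 0)
3. F is the centroid of triangle EBA ⇒ F = (43/24, 2/3)
through D parallel to FG: direction (-43/24, 1/3); meets FM at P = (1/3, 16/129)
P = F + t·(M−F) with t = 35/43

t = 35/43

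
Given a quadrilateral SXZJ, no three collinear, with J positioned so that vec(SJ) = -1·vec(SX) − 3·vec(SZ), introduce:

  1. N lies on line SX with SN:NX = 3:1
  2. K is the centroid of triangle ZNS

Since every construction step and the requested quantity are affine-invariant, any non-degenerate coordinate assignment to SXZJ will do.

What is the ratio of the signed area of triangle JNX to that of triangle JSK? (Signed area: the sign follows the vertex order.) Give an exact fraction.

[JNX]:[JSK] = 9/5

Choose coordinates S = (0, 0), X = (1, 0), Z = (0, 1), J = (-1, -3).
1. N lies on line SX with SN:NX = 3:1 ⇒ N = (3/4, 0)
2. K is the centroid of triangle ZNS ⇒ K = (1/4, 1/3)
2·[JNX] = -3/4, 2·[JSK] = -5/12
[JNX]:[JSK] = -3/4:-5/12 = 9/5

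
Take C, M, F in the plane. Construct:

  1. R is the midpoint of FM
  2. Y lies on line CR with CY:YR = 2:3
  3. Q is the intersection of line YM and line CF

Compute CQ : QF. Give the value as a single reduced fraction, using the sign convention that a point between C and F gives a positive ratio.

CQ:QF = 1/3

Assign C = (0, 0), M = (1, 0), F = (0, 1) — the answer is frame-independent, so this choice is without loss of generality.
1. R is the midpoint of FM ⇒ R = (1/2, 1/2)
2. Y lies on line CR with CY:YR = 2:3 ⇒ Y = (1/5, 1/5)
3. Q is the intersection of line YM and line CF ⇒ Q = (0, 1/4)
Q = C + t·(F−C) with t = 1/4, so CQ:QF = t:(1−t) = 1/4:3/4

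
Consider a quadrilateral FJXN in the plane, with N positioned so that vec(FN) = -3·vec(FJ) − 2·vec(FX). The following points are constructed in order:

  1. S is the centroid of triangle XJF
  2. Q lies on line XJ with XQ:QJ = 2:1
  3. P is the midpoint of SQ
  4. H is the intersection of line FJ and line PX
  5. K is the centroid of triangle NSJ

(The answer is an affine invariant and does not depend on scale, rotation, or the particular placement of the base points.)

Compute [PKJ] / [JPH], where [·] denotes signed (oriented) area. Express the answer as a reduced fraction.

[PKJ]:[JPH] = 86/9

Work in coordinates with F = (0, 0), J = (1, 0), X = (0, 1), N = (-3, -2).
1. S is the centroid of triangle XJF ⇒ S = (1/3, 1/3)
2. Q lies on line XJ with XQ:QJ = 2:1 ⇒ Q = (2/3, 1/3)
3. P is the midpoint of SQ ⇒ P = (1/2, 1/3)
4. H is the intersection of line FJ and line PX ⇒ H = (3/4, 0)
5. K is the centroid of triangle NSJ ⇒ K = (-5/9, -5/9)
2·[PKJ] = 43/54, 2·[JPH] = 1/12
[PKJ]:[JPH] = 43/54:1/12 = 86/9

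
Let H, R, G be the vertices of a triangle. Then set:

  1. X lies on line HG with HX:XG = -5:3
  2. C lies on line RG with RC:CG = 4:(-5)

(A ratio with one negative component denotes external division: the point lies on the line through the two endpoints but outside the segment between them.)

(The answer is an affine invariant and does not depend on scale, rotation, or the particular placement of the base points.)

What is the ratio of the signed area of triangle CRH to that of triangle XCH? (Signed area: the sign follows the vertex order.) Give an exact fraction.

[CRH]:[XCH] = -8/25

Set H = (0, 0), R = (1, 0), G = (0, 1); any affine frame gives the same invariant.
1. X lies on line HG with HX:XG = -5:3 ⇒ X = (0, 5/2)
2. C lies on line RG with RC:CG = 4:(-5) ⇒ C = (5, -4)
2·[CRH] = 4, 2·[XCH] = -25/2
[CRH]:[XCH] = 4:-25/2 = -8/25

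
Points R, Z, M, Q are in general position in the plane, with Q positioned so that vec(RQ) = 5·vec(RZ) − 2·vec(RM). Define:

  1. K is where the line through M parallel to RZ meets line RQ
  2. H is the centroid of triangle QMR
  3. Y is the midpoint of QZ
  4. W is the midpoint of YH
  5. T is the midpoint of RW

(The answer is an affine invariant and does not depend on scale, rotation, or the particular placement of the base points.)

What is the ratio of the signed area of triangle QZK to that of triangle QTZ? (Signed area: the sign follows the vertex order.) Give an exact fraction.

[QZK]:[QTZ] = -3

Set R = (0, 0), Z = (1, 0), M = (0, 1), Q = (5, -2); any affine frame gives the same invariant.
1. K is where the line through M parallel to RZ meets line RQ ⇒ K = (-5/2, 1)
2. H is the centroid of triangle QMR ⇒ H = (5/3, -1/3)
3. Y is the midpoint of QZ ⇒ Y = (3, -1)
4. W is the midpoint of YH ⇒ W = (7/3, -2/3)
5. T is the midpoint of RW ⇒ T = (7/6, -1/3)
2·[QZK] = 3, 2·[QTZ] = -1
[QZK]:[QTZ] = 3:-1 = -3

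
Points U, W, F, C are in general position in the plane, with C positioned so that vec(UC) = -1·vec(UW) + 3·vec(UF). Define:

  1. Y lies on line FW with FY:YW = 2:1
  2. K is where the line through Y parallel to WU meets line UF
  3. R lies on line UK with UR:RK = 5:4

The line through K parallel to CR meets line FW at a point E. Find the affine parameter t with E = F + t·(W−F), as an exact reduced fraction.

Choose coordinates U = (0, 0), W = (1, 0), F = (0, 1), C = (-1, 3).
1. Y lies on line FW with FY:YW = 2:1 ⇒ Y = (2/3, 1/3)
2. K is where the line through Y parallel to WU meets line UF ⇒ K = (0, 1/3)
3. R lies on line UK with UR:RK = 5:4 ⇒ R = (0, 5/27)
through K parallel to CR: direction (1, -76/27); meets FW at E = (-18/49, 67/49)
E = F + t·(W−F) with t = -18/49

t = -18/49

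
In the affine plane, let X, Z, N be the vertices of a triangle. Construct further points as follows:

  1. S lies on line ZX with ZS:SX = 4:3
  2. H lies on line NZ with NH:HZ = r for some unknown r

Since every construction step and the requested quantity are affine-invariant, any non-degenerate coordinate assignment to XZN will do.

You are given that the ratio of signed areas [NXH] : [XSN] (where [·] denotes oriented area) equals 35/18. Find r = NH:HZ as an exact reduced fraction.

r = 5

Assign X = (0, 0), Z = (1, 0), N = (0, 1) — the answer is frame-independent, so this choice is without loss of generality.
1. S lies on line ZX with ZS:SX = 4:3 ⇒ S = (3/7, 0)
2. With NH:HZ = r, write λ = r/(r+1) so H = N + λ·(Z−N); H is affine-linear in λ
Every point depending on H is an affine combination of H and λ-independent points, so each such coordinate is linear in λ; the λ² term in each signed area is a multiple of (Z−N)×(Z−N) = 0, so 2·[NXH] and 2·[XSN] are each linear in λ. Evaluating at λ=0 and λ=1:
  2·[NXH] = λ,   2·[XSN] = 3/7
So [NXH]:[XSN] = (λ) / (3/7). Setting this equal to 35/18:
  λ = 35/18·(3/7)  ⇒  λ = 5/6
Then r = λ/(1−λ) = (5/6)/(1/6) = 5. Check: with r = 5, H = (5/6, 1/6) and [NXH]:[XSN] = 35/18 as required.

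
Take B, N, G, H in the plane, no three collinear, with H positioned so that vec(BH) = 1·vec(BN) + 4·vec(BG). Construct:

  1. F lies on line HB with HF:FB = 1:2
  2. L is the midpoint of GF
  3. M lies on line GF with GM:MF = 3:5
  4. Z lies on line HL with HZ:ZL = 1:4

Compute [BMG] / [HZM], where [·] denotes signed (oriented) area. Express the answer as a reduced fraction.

[BMG]:[HZM] = -30

Assign B = (0, 0), N = (1, 0), G = (0, 1), H = (1, 4) — the answer is frame-independent, so this choice is without loss of generality.
1. F lies on line HB with HF:FB = 1:2 ⇒ F = (2/3, 8/3)
2. L is the midpoint of GF ⇒ L = (1/3, 11/6)
3. M lies on line GF with GM:MF = 3:5 ⇒ M = (1/4, 13/8)
4. Z lies on line HL with HZ:ZL = 1:4 ⇒ Z = (13/15, 107/30)
2·[BMG] = 1/4, 2·[HZM] = -1/120
[BMG]:[HZM] = 1/4:-1/120 = -30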